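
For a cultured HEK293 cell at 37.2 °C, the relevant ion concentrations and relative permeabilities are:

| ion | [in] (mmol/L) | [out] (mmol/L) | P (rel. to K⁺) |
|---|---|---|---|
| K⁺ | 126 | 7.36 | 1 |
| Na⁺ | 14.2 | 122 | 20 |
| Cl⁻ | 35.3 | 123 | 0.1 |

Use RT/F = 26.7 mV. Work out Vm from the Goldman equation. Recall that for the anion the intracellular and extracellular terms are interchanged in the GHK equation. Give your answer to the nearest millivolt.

Vm = 26.7 · ln[(Σ P·[cation]ₒ + Σ P·[anion]ᵢ) / (Σ P·[cation]ᵢ + Σ P·[anion]ₒ)]
Numerator = 1×7.36 + 20×122 + 0.1×35.3 = 2451
Denominator = 1×126 + 20×14.2 + 0.1×123 = 422.3
Vm = 26.7 · ln(5.8037) = 26.7 × (1.7585) = 46.95 mV

47 mV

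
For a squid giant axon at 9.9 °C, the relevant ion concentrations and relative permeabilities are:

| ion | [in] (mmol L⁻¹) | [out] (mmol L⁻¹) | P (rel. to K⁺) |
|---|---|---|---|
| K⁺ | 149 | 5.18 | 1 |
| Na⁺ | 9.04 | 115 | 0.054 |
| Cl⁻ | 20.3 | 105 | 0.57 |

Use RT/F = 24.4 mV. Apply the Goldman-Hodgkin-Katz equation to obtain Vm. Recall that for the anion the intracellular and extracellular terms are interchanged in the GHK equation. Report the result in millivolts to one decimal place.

-53.9 mV

Vm = 24.4 · ln[(Σ P·[cation]ₒ + Σ P·[anion]ᵢ) / (Σ P·[cation]ᵢ + Σ P·[anion]ₒ)]
Numerator = 1×5.18 + 0.054×115 + 0.57×20.3 = 22.96
Denominator = 1×149 + 0.054×9.04 + 0.57×105 = 209.3
Vm = 24.4 · ln(0.10968) = 24.4 × (-2.2102) = -53.93 mV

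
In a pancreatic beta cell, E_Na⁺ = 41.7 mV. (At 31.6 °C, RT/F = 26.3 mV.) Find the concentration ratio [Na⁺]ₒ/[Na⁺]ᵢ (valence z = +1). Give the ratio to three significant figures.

4.88

ln([out]/[in]) = E·z/(26.3) = 41.7 × 1 / 26.3 = 1.5856
[out]/[in] = e^(1.5856) = 4.882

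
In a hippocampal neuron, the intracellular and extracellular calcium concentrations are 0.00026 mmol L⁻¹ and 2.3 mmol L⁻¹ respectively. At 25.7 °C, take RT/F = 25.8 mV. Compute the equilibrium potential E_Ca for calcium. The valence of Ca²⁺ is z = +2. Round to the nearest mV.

117 mV

E = (25.8/z) · ln([Ca²⁺]_out/[Ca²⁺]_in) with z = +2.
= (25.8/2) · ln(2.3/0.00026) = 12.90 · ln(8846)
= 12.90 · (9.0877) = 117.23 mV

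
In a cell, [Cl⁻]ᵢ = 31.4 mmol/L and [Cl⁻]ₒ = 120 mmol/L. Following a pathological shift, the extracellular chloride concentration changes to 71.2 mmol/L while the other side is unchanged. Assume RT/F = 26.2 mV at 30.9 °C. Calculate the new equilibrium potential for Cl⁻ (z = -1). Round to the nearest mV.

After the shift: [Cl⁻]_out = 71.2, [Cl⁻]_in = 31.4 mmol/L.
E_new = (26.2/-1)·ln(71.2/31.4) = -26.20 · (0.8187) = -21.45 mV

-21 mV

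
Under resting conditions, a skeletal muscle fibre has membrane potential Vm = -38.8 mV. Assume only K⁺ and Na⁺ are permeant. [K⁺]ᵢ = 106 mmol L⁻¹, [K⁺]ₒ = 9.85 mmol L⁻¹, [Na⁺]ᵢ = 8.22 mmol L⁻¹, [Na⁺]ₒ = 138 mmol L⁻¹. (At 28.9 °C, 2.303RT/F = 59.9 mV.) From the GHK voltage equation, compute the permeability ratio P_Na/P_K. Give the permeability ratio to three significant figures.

0.103

Let α = P_Na/P_K. GHK: Vm = 59.9·log₁₀[(Kₒ + α·Naₒ)/(Kᵢ + α·Naᵢ)].
10^(Vm/59.9) = 10^(-38.8/59.9) = 0.22504
So 0.22504·(Kᵢ + α·Naᵢ) = Kₒ + α·Naₒ → α = (0.22504·106.0 − 9.85) / (138.0 − 0.22504·8.22)
α = (23.85 − 9.85) / (138.0 − 1.85) = 14/136.2 = 0.1029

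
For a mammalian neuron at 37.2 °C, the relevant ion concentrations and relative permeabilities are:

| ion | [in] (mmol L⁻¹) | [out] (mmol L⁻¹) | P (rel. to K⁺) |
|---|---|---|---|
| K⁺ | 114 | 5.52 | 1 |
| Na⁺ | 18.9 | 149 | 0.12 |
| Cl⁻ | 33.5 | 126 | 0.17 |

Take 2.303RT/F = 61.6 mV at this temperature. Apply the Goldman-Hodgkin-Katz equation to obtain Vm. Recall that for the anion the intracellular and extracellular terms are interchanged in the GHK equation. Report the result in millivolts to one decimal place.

Vm = 61.6 · log₁₀[(Σ P·[cation]ₒ + Σ P·[anion]ᵢ) / (Σ P·[cation]ᵢ + Σ P·[anion]ₒ)]
Numerator = 1×5.52 + 0.12×149 + 0.17×33.5 = 29.09
Denominator = 1×114 + 0.12×18.9 + 0.17×126 = 137.7
Vm = 61.6 · log₁₀(0.21131) = 61.6 × (-0.6751) = -41.58 mV

-41.6 mV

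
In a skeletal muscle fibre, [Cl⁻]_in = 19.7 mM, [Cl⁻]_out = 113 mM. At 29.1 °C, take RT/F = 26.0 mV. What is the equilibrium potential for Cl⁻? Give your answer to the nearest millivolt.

E = (26.0/z) · ln([Cl⁻]_out/[Cl⁻]_in) with z = -1.
For an anion, dividing by z = -1 reverses the sign.
= (26.0/-1) · ln(113/19.7) = -26.00 · ln(5.736)
= -26.00 · (1.7468) = -45.42 mV

-45 mV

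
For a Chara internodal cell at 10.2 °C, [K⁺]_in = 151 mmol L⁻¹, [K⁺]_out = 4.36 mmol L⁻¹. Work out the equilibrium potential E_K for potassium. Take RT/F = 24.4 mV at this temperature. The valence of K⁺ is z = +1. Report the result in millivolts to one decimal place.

-86.5 mV

E = (24.4/z) · ln([K⁺]_out/[K⁺]_in) with z = +1.
= (24.4/1) · ln(4.36/151) = 24.40 · ln(0.02887)
= 24.40 · (-3.5448) = -86.49 mV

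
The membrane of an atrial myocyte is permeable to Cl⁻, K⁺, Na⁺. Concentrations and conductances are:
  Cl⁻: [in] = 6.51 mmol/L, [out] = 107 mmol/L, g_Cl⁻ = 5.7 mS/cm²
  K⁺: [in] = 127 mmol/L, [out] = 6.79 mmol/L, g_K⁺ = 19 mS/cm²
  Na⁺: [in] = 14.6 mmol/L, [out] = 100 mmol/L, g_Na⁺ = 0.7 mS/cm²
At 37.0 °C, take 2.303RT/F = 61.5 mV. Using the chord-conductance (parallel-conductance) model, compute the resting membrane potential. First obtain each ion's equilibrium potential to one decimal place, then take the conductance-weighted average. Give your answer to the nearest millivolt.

-74 mV

E_Cl⁻ = (61.5/-1)·log₁₀(107/6.51) = -74.8 mV
E_K⁺ = (61.5/1)·log₁₀(6.79/127) = -78.2 mV
E_Na⁺ = (61.5/1)·log₁₀(100/14.6) = 51.4 mV
Vm = (Σ gᵢEᵢ)/(Σ gᵢ) = (5.7·-74.8 + 19·-78.2 + 0.7·51.4) / (5.7 + 19 + 0.7)
= -1876.18 / 25.4 = -73.87 mV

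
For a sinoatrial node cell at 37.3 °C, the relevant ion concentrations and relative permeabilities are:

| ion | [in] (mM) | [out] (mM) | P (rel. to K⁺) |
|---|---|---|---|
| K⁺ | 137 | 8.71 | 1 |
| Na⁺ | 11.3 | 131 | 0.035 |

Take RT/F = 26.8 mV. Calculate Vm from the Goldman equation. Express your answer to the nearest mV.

Vm = 26.8 · ln[(Σ P·[cation]ₒ + Σ P·[anion]ᵢ) / (Σ P·[cation]ᵢ + Σ P·[anion]ₒ)]
Numerator = 1×8.71 + 0.035×131 = 13.3
Denominator = 1×137 + 0.035×11.3 = 137.4
Vm = 26.8 · ln(0.096764) = 26.8 × (-2.3355) = -62.59 mV

-63 mV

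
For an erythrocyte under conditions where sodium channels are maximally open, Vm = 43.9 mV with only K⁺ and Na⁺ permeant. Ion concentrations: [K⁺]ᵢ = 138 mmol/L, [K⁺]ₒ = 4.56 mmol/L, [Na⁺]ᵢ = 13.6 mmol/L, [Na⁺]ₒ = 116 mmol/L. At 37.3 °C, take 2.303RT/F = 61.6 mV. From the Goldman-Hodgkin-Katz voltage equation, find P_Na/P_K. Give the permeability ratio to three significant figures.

Let α = P_Na/P_K. GHK: Vm = 61.6·log₁₀[(Kₒ + α·Naₒ)/(Kᵢ + α·Naᵢ)].
10^(Vm/61.6) = 10^(43.9/61.6) = 5.1602
So 5.1602·(Kᵢ + α·Naᵢ) = Kₒ + α·Naₒ → α = (5.1602·138.0 − 4.56) / (116.0 − 5.1602·13.6)
α = (712.1 − 4.56) / (116.0 − 70.18) = 707.5/45.82 = 15.44

15.4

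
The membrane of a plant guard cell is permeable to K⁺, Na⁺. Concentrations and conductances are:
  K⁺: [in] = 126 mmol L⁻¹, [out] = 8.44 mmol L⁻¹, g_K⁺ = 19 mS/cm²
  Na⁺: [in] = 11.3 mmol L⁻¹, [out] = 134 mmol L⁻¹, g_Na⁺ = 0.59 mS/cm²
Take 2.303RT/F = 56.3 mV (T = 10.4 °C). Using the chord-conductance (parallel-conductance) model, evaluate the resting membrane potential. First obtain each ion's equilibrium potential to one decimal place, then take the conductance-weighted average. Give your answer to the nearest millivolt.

-62 mV

E_K⁺ = (56.3/1)·log₁₀(8.44/126) = -66.1 mV
E_Na⁺ = (56.3/1)·log₁₀(134/11.3) = 60.5 mV
Vm = (Σ gᵢEᵢ)/(Σ gᵢ) = (19·-66.1 + 0.59·60.5) / (19 + 0.59)
= -1220.20 / 19.59 = -62.29 mV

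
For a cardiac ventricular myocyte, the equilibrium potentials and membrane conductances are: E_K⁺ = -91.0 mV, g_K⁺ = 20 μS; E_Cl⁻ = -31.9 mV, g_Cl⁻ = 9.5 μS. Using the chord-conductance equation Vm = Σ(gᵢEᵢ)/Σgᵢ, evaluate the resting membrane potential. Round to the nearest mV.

-72 mV

Σ gᵢEᵢ = 20·(-91.0) + 9.5·(-31.9) = -2123.05
Σ gᵢ = 20 + 9.5 = 29.5
Vm = -2123.05 / 29.5 = -71.97 mV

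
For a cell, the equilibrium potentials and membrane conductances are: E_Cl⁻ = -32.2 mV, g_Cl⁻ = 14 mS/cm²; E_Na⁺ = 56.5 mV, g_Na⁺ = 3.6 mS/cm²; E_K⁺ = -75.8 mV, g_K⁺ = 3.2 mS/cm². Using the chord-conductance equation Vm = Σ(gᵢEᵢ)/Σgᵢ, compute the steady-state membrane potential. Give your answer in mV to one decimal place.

Σ gᵢEᵢ = 14·(-32.2) + 3.6·(56.5) + 3.2·(-75.8) = -489.96
Σ gᵢ = 14 + 3.6 + 3.2 = 20.8
Vm = -489.96 / 20.8 = -23.56 mV

-23.6 mV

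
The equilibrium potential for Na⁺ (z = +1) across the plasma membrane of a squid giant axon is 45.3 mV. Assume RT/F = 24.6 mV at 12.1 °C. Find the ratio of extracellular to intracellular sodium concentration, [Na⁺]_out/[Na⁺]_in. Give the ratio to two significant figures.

ln([out]/[in]) = E·z/(24.6) = 45.3 × 1 / 24.6 = 1.8415
[out]/[in] = e^(1.8415) = 6.306

6.3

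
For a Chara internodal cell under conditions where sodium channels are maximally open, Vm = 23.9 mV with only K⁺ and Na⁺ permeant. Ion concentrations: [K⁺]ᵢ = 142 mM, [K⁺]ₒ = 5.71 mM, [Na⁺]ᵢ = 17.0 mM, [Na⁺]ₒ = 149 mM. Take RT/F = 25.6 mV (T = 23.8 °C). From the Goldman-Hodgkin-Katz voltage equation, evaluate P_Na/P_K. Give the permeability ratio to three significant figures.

Let α = P_Na/P_K. GHK: Vm = 25.6·ln[(Kₒ + α·Naₒ)/(Kᵢ + α·Naᵢ)].
e^(Vm/25.6) = e^(23.9/25.6) = 2.5436
So 2.5436·(Kᵢ + α·Naᵢ) = Kₒ + α·Naₒ → α = (2.5436·142.0 − 5.71) / (149.0 − 2.5436·17.0)
α = (361.2 − 5.71) / (149.0 − 43.24) = 355.5/105.8 = 3.361

3.36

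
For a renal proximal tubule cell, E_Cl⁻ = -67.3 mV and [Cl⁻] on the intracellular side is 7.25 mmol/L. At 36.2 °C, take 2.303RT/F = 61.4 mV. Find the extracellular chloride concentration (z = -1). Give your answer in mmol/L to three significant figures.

Nernst: E = (61.4/-1) · log₁₀([out]/[in]), so log₁₀([out]/[in]) = -67.3 × -1 / 61.4 = 1.0961.
[out]/[in] = 10^(1.0961) = 12.48.
[out] = 12.48 × 7.25 = 90.45 mmol/L.

90.5 mmol/L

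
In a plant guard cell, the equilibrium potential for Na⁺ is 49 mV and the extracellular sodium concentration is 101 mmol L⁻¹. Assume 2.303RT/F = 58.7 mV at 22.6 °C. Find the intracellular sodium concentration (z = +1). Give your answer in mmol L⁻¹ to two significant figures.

Nernst: E = (58.7/1) · log₁₀([out]/[in]), so log₁₀([out]/[in]) = 49.0 × 1 / 58.7 = 0.8348.
[out]/[in] = 10^(0.8348) = 6.835.
[in] = 101 / 6.835 = 14.78 mmol L⁻¹.

15 mmol L⁻¹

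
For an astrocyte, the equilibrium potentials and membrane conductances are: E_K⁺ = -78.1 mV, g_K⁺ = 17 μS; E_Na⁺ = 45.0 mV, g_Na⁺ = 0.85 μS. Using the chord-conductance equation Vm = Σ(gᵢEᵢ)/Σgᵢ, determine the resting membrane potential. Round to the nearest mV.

-72 mV

Σ gᵢEᵢ = 17·(-78.1) + 0.85·(45.0) = -1289.45
Σ gᵢ = 17 + 0.85 = 17.85
Vm = -1289.45 / 17.85 = -72.24 mV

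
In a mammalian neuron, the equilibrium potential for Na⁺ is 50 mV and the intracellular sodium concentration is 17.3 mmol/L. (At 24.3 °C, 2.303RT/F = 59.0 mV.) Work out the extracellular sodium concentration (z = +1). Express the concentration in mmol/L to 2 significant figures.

120 mmol/L

Nernst: E = (59.0/1) · log₁₀([out]/[in]), so log₁₀([out]/[in]) = 50.0 × 1 / 59.0 = 0.8475.
[out]/[in] = 10^(0.8475) = 7.038.
[out] = 7.038 × 17.3 = 121.8 mmol/L.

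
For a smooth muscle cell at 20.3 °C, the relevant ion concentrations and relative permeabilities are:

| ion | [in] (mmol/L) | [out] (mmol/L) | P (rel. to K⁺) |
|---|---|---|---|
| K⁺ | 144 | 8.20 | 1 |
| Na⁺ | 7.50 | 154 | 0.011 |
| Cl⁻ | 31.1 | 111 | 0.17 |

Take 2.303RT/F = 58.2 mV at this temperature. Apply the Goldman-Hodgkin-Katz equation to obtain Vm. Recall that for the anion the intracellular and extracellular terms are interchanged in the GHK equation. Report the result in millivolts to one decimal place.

Vm = 58.2 · log₁₀[(Σ P·[cation]ₒ + Σ P·[anion]ᵢ) / (Σ P·[cation]ᵢ + Σ P·[anion]ₒ)]
Numerator = 1×8.20 + 0.011×154 + 0.17×31.1 = 15.18
Denominator = 1×144 + 0.011×7.50 + 0.17×111 = 163
Vm = 58.2 · log₁₀(0.093162) = 58.2 × (-1.0308) = -59.99 mV

-60.0 mV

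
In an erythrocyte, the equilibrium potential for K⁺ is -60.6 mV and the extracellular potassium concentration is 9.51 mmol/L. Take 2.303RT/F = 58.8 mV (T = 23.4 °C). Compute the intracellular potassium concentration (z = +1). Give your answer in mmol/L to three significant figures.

Nernst: E = (58.8/1) · log₁₀([out]/[in]), so log₁₀([out]/[in]) = -60.6 × 1 / 58.8 = -1.0306.
[out]/[in] = 10^(-1.0306) = 0.09319.
[in] = 9.51 / 0.09319 = 102 mmol/L.

102 mmol/L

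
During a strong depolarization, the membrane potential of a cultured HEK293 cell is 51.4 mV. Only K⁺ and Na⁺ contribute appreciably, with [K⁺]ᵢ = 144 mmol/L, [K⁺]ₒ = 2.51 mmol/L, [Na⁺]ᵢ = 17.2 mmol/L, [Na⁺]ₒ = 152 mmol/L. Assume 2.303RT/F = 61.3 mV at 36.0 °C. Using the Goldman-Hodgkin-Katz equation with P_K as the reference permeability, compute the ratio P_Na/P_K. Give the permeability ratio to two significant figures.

30

Let α = P_Na/P_K. GHK: Vm = 61.3·log₁₀[(Kₒ + α·Naₒ)/(Kᵢ + α·Naᵢ)].
10^(Vm/61.3) = 10^(51.4/61.3) = 6.8944
So 6.8944·(Kᵢ + α·Naᵢ) = Kₒ + α·Naₒ → α = (6.8944·144.0 − 2.51) / (152.0 − 6.8944·17.2)
α = (992.8 − 2.51) / (152.0 − 118.6) = 990.3/33.42 = 29.64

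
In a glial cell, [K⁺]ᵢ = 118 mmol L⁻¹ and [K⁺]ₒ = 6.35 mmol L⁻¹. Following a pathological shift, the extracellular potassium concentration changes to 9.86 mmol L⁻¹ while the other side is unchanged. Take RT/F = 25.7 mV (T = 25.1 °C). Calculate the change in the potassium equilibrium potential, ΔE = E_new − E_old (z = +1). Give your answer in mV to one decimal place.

11.3 mV

E_old = (25.7/1)·ln(6.35/118) = -75.10 mV
E_new = (25.7/1)·ln(9.86/118) = -63.79 mV
ΔE = -63.79 − (-75.10) = 11.31 mV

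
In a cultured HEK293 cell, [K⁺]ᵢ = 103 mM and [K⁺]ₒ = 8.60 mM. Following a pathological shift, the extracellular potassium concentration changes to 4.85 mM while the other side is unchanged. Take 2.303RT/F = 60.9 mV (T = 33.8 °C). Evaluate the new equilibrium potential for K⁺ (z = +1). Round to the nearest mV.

-81 mV

After the shift: [K⁺]_out = 4.85, [K⁺]_in = 103 mM.
E_new = (60.9/1)·log₁₀(4.85/103) = 60.90 · (-1.3271) = -80.82 mV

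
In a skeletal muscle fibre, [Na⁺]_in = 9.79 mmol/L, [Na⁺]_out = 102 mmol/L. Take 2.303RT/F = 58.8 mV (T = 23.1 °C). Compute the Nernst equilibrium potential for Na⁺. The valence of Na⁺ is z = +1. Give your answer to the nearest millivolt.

E = (58.8/z) · log₁₀([Na⁺]_out/[Na⁺]_in) with z = +1.
= (58.8/1) · log₁₀(102/9.79) = 58.80 · log₁₀(10.42)
= 58.80 · (1.0178) = 59.85 mV

60 mV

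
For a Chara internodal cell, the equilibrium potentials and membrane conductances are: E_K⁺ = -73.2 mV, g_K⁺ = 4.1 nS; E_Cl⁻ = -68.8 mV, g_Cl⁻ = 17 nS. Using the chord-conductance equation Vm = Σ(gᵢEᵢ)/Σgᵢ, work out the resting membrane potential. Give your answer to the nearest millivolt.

Σ gᵢEᵢ = 4.1·(-73.2) + 17·(-68.8) = -1469.72
Σ gᵢ = 4.1 + 17 = 21.1
Vm = -1469.72 / 21.1 = -69.65 mV

-70 mV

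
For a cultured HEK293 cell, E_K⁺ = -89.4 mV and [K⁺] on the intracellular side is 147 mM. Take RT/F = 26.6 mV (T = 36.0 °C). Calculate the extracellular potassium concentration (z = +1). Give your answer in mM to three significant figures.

5.10 mM

Nernst: E = (26.6/1) · ln([out]/[in]), so ln([out]/[in]) = -89.4 × 1 / 26.6 = -3.3609.
[out]/[in] = e^(-3.3609) = 0.0347.
[out] = 0.0347 × 147 = 5.101 mM.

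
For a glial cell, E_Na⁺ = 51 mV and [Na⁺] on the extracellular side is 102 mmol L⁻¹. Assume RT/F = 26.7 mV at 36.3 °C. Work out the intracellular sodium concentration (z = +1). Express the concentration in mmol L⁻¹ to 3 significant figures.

15.1 mmol L⁻¹

Nernst: E = (26.7/1) · ln([out]/[in]), so ln([out]/[in]) = 51.0 × 1 / 26.7 = 1.9101.
[out]/[in] = e^(1.9101) = 6.754.
[in] = 102 / 6.754 = 15.1 mmol L⁻¹.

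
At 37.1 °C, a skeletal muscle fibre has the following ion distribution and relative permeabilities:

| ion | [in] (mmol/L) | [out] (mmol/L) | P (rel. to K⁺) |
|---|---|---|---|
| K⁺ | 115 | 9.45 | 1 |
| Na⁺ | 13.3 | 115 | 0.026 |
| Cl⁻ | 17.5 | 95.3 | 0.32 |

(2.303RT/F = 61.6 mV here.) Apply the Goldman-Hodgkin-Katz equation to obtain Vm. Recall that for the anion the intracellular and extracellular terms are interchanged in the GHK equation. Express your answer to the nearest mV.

Vm = 61.6 · log₁₀[(Σ P·[cation]ₒ + Σ P·[anion]ᵢ) / (Σ P·[cation]ᵢ + Σ P·[anion]ₒ)]
Numerator = 1×9.45 + 0.026×115 + 0.32×17.5 = 18.04
Denominator = 1×115 + 0.026×13.3 + 0.32×95.3 = 145.8
Vm = 61.6 · log₁₀(0.1237) = 61.6 × (-0.9076) = -55.91 mV

-56 mV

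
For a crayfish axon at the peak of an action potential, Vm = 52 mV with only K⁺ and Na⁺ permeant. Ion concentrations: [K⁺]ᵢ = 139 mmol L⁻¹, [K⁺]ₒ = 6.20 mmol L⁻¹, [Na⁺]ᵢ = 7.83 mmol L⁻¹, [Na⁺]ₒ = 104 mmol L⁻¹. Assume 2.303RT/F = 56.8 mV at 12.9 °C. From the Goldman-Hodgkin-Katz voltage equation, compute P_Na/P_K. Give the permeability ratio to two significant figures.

29

Let α = P_Na/P_K. GHK: Vm = 56.8·log₁₀[(Kₒ + α·Naₒ)/(Kᵢ + α·Naᵢ)].
10^(Vm/56.8) = 10^(52.0/56.8) = 8.2318
So 8.2318·(Kᵢ + α·Naᵢ) = Kₒ + α·Naₒ → α = (8.2318·139.0 − 6.2) / (104.0 − 8.2318·7.83)
α = (1144 − 6.2) / (104.0 − 64.45) = 1138/39.55 = 28.78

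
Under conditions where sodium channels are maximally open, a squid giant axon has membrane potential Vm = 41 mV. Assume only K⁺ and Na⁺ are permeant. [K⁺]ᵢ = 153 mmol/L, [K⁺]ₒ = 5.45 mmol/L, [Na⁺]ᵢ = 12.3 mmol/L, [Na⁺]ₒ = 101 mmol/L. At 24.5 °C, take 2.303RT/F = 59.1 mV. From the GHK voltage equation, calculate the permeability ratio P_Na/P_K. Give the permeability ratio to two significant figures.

19

Let α = P_Na/P_K. GHK: Vm = 59.1·log₁₀[(Kₒ + α·Naₒ)/(Kᵢ + α·Naᵢ)].
10^(Vm/59.1) = 10^(41.0/59.1) = 4.9401
So 4.9401·(Kᵢ + α·Naᵢ) = Kₒ + α·Naₒ → α = (4.9401·153.0 − 5.45) / (101.0 − 4.9401·12.3)
α = (755.8 − 5.45) / (101.0 − 60.76) = 750.4/40.24 = 18.65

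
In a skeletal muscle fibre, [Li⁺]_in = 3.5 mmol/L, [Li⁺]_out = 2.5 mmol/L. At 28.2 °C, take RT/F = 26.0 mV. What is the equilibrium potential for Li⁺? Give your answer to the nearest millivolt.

E = (26.0/z) · ln([Li⁺]_out/[Li⁺]_in) with z = +1.
= (26.0/1) · ln(2.5/3.5) = 26.00 · ln(0.7143)
= 26.00 · (-0.3365) = -8.75 mV

-9 mV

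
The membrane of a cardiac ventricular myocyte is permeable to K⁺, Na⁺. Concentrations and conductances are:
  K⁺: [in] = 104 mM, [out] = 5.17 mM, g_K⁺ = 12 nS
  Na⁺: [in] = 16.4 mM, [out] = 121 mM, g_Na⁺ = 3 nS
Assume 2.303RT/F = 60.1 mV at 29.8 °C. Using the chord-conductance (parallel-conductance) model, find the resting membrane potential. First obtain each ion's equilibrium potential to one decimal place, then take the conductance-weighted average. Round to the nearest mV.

E_K⁺ = (60.1/1)·log₁₀(5.17/104) = -78.3 mV
E_Na⁺ = (60.1/1)·log₁₀(121/16.4) = 52.2 mV
Vm = (Σ gᵢEᵢ)/(Σ gᵢ) = (12·-78.3 + 3·52.2) / (12 + 3)
= -783.00 / 15 = -52.20 mV

-52 mV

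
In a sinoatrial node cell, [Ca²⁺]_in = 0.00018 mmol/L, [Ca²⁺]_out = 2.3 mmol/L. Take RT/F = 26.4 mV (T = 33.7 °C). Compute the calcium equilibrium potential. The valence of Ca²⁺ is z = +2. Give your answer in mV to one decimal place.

124.8 mV

E = (26.4/z) · ln([Ca²⁺]_out/[Ca²⁺]_in) with z = +2.
= (26.4/2) · ln(2.3/0.00018) = 13.20 · ln(1.278e+04)
= 13.20 · (9.4555) = 124.81 mV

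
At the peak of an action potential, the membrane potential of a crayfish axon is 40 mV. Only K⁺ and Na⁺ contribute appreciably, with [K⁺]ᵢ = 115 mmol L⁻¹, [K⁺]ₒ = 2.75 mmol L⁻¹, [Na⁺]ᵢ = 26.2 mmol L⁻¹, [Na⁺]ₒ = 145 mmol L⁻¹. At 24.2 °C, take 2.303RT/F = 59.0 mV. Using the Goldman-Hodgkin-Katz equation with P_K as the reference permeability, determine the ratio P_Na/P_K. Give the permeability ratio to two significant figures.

27

Let α = P_Na/P_K. GHK: Vm = 59.0·log₁₀[(Kₒ + α·Naₒ)/(Kᵢ + α·Naᵢ)].
10^(Vm/59.0) = 10^(40.0/59.0) = 4.7639
So 4.7639·(Kᵢ + α·Naᵢ) = Kₒ + α·Naₒ → α = (4.7639·115.0 − 2.75) / (145.0 − 4.7639·26.2)
α = (547.9 − 2.75) / (145.0 − 124.8) = 545.1/20.18 = 27.01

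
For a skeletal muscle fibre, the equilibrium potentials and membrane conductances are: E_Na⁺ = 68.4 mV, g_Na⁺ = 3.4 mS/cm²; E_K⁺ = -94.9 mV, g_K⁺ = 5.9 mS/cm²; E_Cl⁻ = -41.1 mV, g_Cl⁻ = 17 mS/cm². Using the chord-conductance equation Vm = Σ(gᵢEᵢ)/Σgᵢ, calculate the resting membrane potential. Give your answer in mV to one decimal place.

Σ gᵢEᵢ = 3.4·(68.4) + 5.9·(-94.9) + 17·(-41.1) = -1026.05
Σ gᵢ = 3.4 + 5.9 + 17 = 26.3
Vm = -1026.05 / 26.3 = -39.01 mV

-39.0 mV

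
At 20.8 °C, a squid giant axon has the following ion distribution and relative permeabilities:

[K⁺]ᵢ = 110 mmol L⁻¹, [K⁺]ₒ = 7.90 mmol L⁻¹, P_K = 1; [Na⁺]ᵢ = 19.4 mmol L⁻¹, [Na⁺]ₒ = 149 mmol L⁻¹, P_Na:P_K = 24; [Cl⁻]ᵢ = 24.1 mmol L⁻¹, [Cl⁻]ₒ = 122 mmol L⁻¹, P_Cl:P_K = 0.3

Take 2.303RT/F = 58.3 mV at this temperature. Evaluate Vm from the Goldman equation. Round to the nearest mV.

Vm = 58.3 · log₁₀[(Σ P·[cation]ₒ + Σ P·[anion]ᵢ) / (Σ P·[cation]ᵢ + Σ P·[anion]ₒ)]
Numerator = 1×7.90 + 24×149 + 0.3×24.1 = 3591
Denominator = 1×110 + 24×19.4 + 0.3×122 = 612.2
Vm = 58.3 · log₁₀(5.8659) = 58.3 × (0.7683) = 44.79 mV

45 mV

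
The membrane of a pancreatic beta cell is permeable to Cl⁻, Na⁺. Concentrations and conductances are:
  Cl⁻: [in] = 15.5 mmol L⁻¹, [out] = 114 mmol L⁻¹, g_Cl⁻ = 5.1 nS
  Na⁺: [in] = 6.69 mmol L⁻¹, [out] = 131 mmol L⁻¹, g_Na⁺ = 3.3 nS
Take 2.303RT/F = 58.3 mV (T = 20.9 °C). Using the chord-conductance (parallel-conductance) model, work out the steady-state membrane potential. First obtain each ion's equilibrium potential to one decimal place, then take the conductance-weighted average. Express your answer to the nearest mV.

-1 mV

E_Cl⁻ = (58.3/-1)·log₁₀(114/15.5) = -50.5 mV
E_Na⁺ = (58.3/1)·log₁₀(131/6.69) = 75.3 mV
Vm = (Σ gᵢEᵢ)/(Σ gᵢ) = (5.1·-50.5 + 3.3·75.3) / (5.1 + 3.3)
= -9.06 / 8.4 = -1.08 mV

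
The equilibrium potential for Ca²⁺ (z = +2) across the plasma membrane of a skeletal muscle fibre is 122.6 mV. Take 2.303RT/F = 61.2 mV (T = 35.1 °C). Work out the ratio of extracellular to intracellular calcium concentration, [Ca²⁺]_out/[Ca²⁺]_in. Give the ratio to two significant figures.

10000

log₁₀([out]/[in]) = E·z/(61.2) = 122.6 × 2 / 61.2 = 4.0065
[out]/[in] = 10^(4.0065) = 1.015e+04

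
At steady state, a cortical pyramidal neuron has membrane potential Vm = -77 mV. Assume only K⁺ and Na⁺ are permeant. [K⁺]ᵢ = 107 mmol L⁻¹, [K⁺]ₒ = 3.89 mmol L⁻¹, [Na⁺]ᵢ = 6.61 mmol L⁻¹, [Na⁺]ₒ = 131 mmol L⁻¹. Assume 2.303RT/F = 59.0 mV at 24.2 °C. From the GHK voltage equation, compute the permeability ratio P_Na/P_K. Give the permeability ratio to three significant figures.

0.0108

Let α = P_Na/P_K. GHK: Vm = 59.0·log₁₀[(Kₒ + α·Naₒ)/(Kᵢ + α·Naᵢ)].
10^(Vm/59.0) = 10^(-77.0/59.0) = 0.049535
So 0.049535·(Kᵢ + α·Naᵢ) = Kₒ + α·Naₒ → α = (0.049535·107.0 − 3.89) / (131.0 − 0.049535·6.61)
α = (5.3 − 3.89) / (131.0 − 0.3274) = 1.41/130.7 = 0.01079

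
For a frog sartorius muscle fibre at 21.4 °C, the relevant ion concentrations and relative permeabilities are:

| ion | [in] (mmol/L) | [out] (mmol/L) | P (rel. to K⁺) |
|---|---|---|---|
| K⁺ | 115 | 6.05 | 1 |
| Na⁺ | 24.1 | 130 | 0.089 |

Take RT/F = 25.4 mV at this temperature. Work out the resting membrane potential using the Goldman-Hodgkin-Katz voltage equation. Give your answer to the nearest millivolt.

-48 mV

Vm = 25.4 · ln[(Σ P·[cation]ₒ + Σ P·[anion]ᵢ) / (Σ P·[cation]ᵢ + Σ P·[anion]ₒ)]
Numerator = 1×6.05 + 0.089×130 = 17.62
Denominator = 1×115 + 0.089×24.1 = 117.1
Vm = 25.4 · ln(0.15041) = 25.4 × (-1.8944) = -48.12 mV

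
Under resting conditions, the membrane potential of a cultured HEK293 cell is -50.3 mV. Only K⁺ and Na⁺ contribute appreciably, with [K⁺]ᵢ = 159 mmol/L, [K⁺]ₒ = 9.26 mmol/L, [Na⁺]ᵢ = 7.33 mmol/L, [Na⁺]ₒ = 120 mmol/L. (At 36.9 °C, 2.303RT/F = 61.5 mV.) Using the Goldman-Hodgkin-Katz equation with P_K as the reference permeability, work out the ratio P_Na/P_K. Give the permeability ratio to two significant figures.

0.13

Let α = P_Na/P_K. GHK: Vm = 61.5·log₁₀[(Kₒ + α·Naₒ)/(Kᵢ + α·Naᵢ)].
10^(Vm/61.5) = 10^(-50.3/61.5) = 0.15209
So 0.15209·(Kᵢ + α·Naᵢ) = Kₒ + α·Naₒ → α = (0.15209·159.0 − 9.26) / (120.0 − 0.15209·7.33)
α = (24.18 − 9.26) / (120.0 − 1.115) = 14.92/118.9 = 0.1255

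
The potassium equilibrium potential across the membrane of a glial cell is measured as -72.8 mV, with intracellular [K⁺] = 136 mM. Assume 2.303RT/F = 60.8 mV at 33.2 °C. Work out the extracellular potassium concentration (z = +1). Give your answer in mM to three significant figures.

8.63 mM

Nernst: E = (60.8/1) · log₁₀([out]/[in]), so log₁₀([out]/[in]) = -72.8 × 1 / 60.8 = -1.1974.
[out]/[in] = 10^(-1.1974) = 0.06348.
[out] = 0.06348 × 136 = 8.633 mM.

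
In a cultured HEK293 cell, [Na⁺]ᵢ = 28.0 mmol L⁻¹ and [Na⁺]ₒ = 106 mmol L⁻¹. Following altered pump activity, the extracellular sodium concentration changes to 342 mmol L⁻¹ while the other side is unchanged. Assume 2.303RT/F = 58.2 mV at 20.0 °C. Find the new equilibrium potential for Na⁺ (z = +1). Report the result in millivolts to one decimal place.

After the shift: [Na⁺]_out = 342, [Na⁺]_in = 28.0 mmol L⁻¹.
E_new = (58.2/1)·log₁₀(342/28.0) = 58.20 · (1.0869) = 63.26 mV

63.3 mV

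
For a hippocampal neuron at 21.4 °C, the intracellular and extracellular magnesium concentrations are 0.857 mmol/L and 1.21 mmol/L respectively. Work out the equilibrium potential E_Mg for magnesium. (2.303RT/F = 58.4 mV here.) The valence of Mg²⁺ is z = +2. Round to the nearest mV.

4 mV

E = (58.4/z) · log₁₀([Mg²⁺]_out/[Mg²⁺]_in) with z = +2.
= (58.4/2) · log₁₀(1.21/0.857) = 29.20 · log₁₀(1.412)
= 29.20 · (0.1498) = 4.37 mV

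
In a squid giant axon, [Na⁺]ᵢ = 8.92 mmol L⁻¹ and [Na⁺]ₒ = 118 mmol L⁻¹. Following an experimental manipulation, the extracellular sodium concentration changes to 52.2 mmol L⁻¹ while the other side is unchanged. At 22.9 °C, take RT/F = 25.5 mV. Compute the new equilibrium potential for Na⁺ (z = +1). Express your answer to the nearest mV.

After the shift: [Na⁺]_out = 52.2, [Na⁺]_in = 8.92 mmol L⁻¹.
E_new = (25.5/1)·ln(52.2/8.92) = 25.50 · (1.7668) = 45.05 mV

45 mV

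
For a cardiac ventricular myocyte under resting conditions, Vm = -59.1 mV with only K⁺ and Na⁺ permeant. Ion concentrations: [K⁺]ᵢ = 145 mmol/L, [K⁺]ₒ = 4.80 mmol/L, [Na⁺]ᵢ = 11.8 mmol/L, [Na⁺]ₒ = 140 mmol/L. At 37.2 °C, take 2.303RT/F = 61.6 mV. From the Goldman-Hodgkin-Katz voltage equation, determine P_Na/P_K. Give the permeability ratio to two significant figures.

0.080

Let α = P_Na/P_K. GHK: Vm = 61.6·log₁₀[(Kₒ + α·Naₒ)/(Kᵢ + α·Naᵢ)].
10^(Vm/61.6) = 10^(-59.1/61.6) = 0.1098
So 0.1098·(Kᵢ + α·Naᵢ) = Kₒ + α·Naₒ → α = (0.1098·145.0 − 4.8) / (140.0 − 0.1098·11.8)
α = (15.92 − 4.8) / (140.0 − 1.296) = 11.12/138.7 = 0.08017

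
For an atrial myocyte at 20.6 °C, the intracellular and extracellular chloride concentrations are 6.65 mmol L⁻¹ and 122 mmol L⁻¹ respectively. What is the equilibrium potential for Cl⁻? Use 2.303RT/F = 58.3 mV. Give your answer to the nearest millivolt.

E = (58.3/z) · log₁₀([Cl⁻]_out/[Cl⁻]_in) with z = -1.
For an anion, dividing by z = -1 reverses the sign.
= (58.3/-1) · log₁₀(122/6.65) = -58.30 · log₁₀(18.35)
= -58.30 · (1.2635) = -73.66 mV

-74 mV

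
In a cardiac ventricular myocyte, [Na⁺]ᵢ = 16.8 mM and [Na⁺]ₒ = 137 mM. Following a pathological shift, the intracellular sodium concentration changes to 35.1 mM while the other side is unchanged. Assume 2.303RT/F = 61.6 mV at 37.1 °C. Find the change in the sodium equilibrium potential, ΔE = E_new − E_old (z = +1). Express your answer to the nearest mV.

-20 mV

E_old = (61.6/1)·log₁₀(137/16.8) = 56.14 mV
E_new = (61.6/1)·log₁₀(137/35.1) = 36.43 mV
ΔE = 36.43 − (56.14) = -19.71 mV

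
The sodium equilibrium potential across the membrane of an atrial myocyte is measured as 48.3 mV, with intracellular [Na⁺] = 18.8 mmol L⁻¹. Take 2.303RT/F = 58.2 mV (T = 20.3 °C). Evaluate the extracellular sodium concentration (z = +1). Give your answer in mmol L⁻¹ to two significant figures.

130 mmol L⁻¹

Nernst: E = (58.2/1) · log₁₀([out]/[in]), so log₁₀([out]/[in]) = 48.3 × 1 / 58.2 = 0.8299.
[out]/[in] = 10^(0.8299) = 6.759.
[out] = 6.759 × 18.8 = 127.1 mmol L⁻¹.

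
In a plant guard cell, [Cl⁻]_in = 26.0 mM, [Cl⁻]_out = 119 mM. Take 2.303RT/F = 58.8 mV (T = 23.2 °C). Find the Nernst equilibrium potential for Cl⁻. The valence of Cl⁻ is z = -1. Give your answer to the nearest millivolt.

E = (58.8/z) · log₁₀([Cl⁻]_out/[Cl⁻]_in) with z = -1.
For an anion, dividing by z = -1 reverses the sign.
= (58.8/-1) · log₁₀(119/26.0) = -58.80 · log₁₀(4.577)
= -58.80 · (0.6606) = -38.84 mV

-39 mV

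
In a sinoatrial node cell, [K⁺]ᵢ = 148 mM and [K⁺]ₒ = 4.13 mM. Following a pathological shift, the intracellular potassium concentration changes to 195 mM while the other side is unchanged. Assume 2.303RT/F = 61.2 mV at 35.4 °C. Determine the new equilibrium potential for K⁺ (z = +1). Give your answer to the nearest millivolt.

-102 mV

After the shift: [K⁺]_out = 4.13, [K⁺]_in = 195 mM.
E_new = (61.2/1)·log₁₀(4.13/195) = 61.20 · (-1.6741) = -102.45 mV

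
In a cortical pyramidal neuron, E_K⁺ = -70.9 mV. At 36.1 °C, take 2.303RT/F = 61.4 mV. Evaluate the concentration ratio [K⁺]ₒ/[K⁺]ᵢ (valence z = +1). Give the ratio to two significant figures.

log₁₀([out]/[in]) = E·z/(61.4) = -70.9 × 1 / 61.4 = -1.1547
[out]/[in] = 10^(-1.1547) = 0.07003

0.070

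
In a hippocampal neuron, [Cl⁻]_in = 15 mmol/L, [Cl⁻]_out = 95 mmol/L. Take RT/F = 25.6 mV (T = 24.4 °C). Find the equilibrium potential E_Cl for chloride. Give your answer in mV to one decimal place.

-47.3 mV

E = (25.6/z) · ln([Cl⁻]_out/[Cl⁻]_in) with z = -1.
For an anion, dividing by z = -1 reverses the sign.
= (25.6/-1) · ln(95/15) = -25.60 · ln(6.333)
= -25.60 · (1.8458) = -47.25 mV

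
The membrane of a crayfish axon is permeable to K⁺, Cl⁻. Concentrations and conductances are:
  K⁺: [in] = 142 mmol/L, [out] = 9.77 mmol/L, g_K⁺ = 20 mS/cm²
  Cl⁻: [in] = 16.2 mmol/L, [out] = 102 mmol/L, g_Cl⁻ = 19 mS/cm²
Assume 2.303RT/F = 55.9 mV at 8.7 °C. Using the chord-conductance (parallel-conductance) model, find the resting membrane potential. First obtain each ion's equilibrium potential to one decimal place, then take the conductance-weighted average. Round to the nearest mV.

E_K⁺ = (55.9/1)·log₁₀(9.77/142) = -65.0 mV
E_Cl⁻ = (55.9/-1)·log₁₀(102/16.2) = -44.7 mV
Vm = (Σ gᵢEᵢ)/(Σ gᵢ) = (20·-65.0 + 19·-44.7) / (20 + 19)
= -2149.30 / 39 = -55.11 mV

-55 mV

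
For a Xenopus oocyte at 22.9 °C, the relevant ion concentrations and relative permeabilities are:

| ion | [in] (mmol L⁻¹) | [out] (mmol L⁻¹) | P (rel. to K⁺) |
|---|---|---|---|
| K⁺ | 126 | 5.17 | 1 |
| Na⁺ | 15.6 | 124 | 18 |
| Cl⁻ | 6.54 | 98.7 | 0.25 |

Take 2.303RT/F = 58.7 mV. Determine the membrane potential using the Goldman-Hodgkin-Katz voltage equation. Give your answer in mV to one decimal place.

42.0 mV

Vm = 58.7 · log₁₀[(Σ P·[cation]ₒ + Σ P·[anion]ᵢ) / (Σ P·[cation]ᵢ + Σ P·[anion]ₒ)]
Numerator = 1×5.17 + 18×124 + 0.25×6.54 = 2239
Denominator = 1×126 + 18×15.6 + 0.25×98.7 = 431.5
Vm = 58.7 · log₁₀(5.1887) = 58.7 × (0.7151) = 41.97 mV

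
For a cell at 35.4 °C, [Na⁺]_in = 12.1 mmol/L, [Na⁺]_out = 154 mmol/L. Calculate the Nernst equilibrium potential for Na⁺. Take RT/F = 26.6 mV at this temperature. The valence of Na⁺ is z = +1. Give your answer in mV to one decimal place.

E = (26.6/z) · ln([Na⁺]_out/[Na⁺]_in) with z = +1.
= (26.6/1) · ln(154/12.1) = 26.60 · ln(12.73)
= 26.60 · (2.5437) = 67.66 mV

67.7 mV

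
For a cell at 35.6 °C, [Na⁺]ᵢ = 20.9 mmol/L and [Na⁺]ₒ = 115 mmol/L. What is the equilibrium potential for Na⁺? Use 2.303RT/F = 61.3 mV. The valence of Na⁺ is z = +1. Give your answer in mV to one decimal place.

45.4 mV

E = (61.3/z) · log₁₀([Na⁺]_out/[Na⁺]_in) with z = +1.
= (61.3/1) · log₁₀(115/20.9) = 61.30 · log₁₀(5.502)
= 61.30 · (0.7406) = 45.40 mV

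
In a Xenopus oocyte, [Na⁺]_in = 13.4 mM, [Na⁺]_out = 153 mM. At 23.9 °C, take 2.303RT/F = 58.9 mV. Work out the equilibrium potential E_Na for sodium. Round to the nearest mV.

62 mV

E = (58.9/z) · log₁₀([Na⁺]_out/[Na⁺]_in) with z = +1.
= (58.9/1) · log₁₀(153/13.4) = 58.90 · log₁₀(11.42)
= 58.90 · (1.0576) = 62.29 mV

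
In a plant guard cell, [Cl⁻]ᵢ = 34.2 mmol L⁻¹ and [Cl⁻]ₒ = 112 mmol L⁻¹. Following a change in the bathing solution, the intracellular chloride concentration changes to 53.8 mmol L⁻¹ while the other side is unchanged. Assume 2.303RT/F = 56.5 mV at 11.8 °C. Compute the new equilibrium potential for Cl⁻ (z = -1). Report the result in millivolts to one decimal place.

-18.0 mV

After the shift: [Cl⁻]_out = 112, [Cl⁻]_in = 53.8 mmol L⁻¹.
E_new = (56.5/-1)·log₁₀(112/53.8) = -56.50 · (0.3184) = -17.99 mV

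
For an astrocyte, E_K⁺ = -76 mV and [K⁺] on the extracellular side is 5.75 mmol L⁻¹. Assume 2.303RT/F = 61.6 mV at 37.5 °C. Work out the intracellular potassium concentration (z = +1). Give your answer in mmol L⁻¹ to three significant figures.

98.5 mmol L⁻¹

Nernst: E = (61.6/1) · log₁₀([out]/[in]), so log₁₀([out]/[in]) = -76.0 × 1 / 61.6 = -1.2338.
[out]/[in] = 10^(-1.2338) = 0.05838.
[in] = 5.75 / 0.05838 = 98.5 mmol L⁻¹.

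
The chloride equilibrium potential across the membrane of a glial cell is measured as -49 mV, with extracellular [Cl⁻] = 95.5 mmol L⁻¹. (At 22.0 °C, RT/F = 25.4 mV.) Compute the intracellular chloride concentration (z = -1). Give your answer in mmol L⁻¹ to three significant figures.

13.9 mmol L⁻¹

Nernst: E = (25.4/-1) · ln([out]/[in]), so ln([out]/[in]) = -49.0 × -1 / 25.4 = 1.9291.
[out]/[in] = e^(1.9291) = 6.884.
[in] = 95.5 / 6.884 = 13.87 mmol L⁻¹.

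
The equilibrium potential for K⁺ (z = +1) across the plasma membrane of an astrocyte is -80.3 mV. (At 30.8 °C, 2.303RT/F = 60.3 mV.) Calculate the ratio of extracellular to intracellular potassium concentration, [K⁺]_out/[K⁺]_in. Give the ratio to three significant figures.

0.0466

log₁₀([out]/[in]) = E·z/(60.3) = -80.3 × 1 / 60.3 = -1.3317
[out]/[in] = 10^(-1.3317) = 0.04659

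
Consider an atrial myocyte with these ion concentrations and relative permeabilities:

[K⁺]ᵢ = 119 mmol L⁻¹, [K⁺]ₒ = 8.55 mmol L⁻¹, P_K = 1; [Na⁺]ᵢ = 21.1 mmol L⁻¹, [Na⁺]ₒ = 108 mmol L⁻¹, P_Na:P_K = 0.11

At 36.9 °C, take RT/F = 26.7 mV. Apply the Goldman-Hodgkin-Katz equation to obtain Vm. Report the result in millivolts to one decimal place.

-47.6 mV

Vm = 26.7 · ln[(Σ P·[cation]ₒ + Σ P·[anion]ᵢ) / (Σ P·[cation]ᵢ + Σ P·[anion]ₒ)]
Numerator = 1×8.55 + 0.11×108 = 20.43
Denominator = 1×119 + 0.11×21.1 = 121.3
Vm = 26.7 · ln(0.1684) = 26.7 × (-1.7814) = -47.56 mV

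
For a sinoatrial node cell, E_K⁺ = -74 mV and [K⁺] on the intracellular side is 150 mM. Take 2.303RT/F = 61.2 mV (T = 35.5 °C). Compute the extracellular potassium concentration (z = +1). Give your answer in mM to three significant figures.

Nernst: E = (61.2/1) · log₁₀([out]/[in]), so log₁₀([out]/[in]) = -74.0 × 1 / 61.2 = -1.2092.
[out]/[in] = 10^(-1.2092) = 0.06178.
[out] = 0.06178 × 150 = 9.267 mM.

9.27 mM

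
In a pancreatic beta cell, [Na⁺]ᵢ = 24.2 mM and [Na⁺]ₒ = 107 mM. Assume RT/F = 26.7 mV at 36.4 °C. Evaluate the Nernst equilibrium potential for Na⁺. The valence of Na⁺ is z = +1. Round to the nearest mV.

E = (26.7/z) · ln([Na⁺]_out/[Na⁺]_in) with z = +1.
= (26.7/1) · ln(107/24.2) = 26.70 · ln(4.421)
= 26.70 · (1.4865) = 39.69 mV

40 mV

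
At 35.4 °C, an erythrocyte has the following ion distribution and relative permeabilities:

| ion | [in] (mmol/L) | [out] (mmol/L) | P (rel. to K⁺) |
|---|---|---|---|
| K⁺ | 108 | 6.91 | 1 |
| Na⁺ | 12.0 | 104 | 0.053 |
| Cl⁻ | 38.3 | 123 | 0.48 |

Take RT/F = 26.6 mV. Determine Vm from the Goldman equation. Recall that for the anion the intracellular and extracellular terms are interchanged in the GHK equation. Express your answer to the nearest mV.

Vm = 26.6 · ln[(Σ P·[cation]ₒ + Σ P·[anion]ᵢ) / (Σ P·[cation]ᵢ + Σ P·[anion]ₒ)]
Numerator = 1×6.91 + 0.053×104 + 0.48×38.3 = 30.81
Denominator = 1×108 + 0.053×12.0 + 0.48×123 = 167.7
Vm = 26.6 · ln(0.18372) = 26.6 × (-1.6943) = -45.07 mV

-45 mV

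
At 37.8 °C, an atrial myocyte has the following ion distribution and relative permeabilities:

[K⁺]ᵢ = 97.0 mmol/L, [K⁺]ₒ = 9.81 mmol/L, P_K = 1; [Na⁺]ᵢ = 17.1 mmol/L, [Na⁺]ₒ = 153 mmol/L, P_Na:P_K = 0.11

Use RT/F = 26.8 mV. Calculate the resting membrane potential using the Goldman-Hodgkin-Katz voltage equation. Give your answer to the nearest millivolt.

Vm = 26.8 · ln[(Σ P·[cation]ₒ + Σ P·[anion]ᵢ) / (Σ P·[cation]ᵢ + Σ P·[anion]ₒ)]
Numerator = 1×9.81 + 0.11×153 = 26.64
Denominator = 1×97.0 + 0.11×17.1 = 98.88
Vm = 26.8 · ln(0.26941) = 26.8 × (-1.3115) = -35.15 mV

-35 mV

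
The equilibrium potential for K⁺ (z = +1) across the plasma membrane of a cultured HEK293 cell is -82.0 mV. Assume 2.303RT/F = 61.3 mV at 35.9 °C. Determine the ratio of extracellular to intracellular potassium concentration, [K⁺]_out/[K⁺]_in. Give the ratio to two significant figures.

0.046

log₁₀([out]/[in]) = E·z/(61.3) = -82.0 × 1 / 61.3 = -1.3377
[out]/[in] = 10^(-1.3377) = 0.04595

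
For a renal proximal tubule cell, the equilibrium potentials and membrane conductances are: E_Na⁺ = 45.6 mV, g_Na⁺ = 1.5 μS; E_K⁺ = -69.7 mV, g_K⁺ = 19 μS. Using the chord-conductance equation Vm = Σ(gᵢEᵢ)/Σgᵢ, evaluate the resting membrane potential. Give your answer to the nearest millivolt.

Σ gᵢEᵢ = 1.5·(45.6) + 19·(-69.7) = -1255.90
Σ gᵢ = 1.5 + 19 = 20.5
Vm = -1255.90 / 20.5 = -61.26 mV

-61 mV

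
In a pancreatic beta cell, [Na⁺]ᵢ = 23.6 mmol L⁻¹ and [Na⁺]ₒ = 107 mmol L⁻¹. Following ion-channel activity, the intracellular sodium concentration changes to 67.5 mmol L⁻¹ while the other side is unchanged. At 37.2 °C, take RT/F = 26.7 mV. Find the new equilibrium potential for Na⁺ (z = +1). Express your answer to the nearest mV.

12 mV

After the shift: [Na⁺]_out = 107, [Na⁺]_in = 67.5 mmol L⁻¹.
E_new = (26.7/1)·ln(107/67.5) = 26.70 · (0.4607) = 12.30 mV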